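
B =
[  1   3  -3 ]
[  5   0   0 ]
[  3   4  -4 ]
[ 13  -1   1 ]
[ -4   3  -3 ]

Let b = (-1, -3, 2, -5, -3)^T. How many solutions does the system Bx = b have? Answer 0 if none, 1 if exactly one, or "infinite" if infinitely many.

0

Row reduce the augmented matrix [B | b].
R2 ← R2 − (5)·R1: [0, -15, 15, 2]
R3 ← R3 − (3)·R1: [0, -5, 5, 5]
R4 ← R4 − (13)·R1: [0, -40, 40, 8]
R5 ← R5 + (4)·R1: [0, 15, -15, -7]
R3 ← R3 − (1/3)·R2: [0, 0, 0, 13/3]
R4 ← R4 − (8/3)·R2: [0, 0, 0, 8/3]
R5 ← R5 + R2: [0, 0, 0, -5]
R4 ← R4 − (8/13)·R3: [0, 0, 0, 0]
R5 ← R5 + (15/13)·R3: [0, 0, 0, 0]
The echelon form has 3 nonzero rows; the last pivot sits in the augmented column, so rank(B) = 2 but rank([B|b]) = 3.
Since the ranks differ, the system is inconsistent.
It has no solutions.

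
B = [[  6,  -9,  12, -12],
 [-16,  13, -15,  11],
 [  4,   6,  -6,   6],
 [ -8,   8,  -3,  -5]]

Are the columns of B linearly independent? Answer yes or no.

no

Row reduce B to echelon form.
R2 ← R2 + (8/3)·R1: [0, -11, 17, -21]
R3 ← R3 − (2/3)·R1: [0, 12, -14, 14]
R4 ← R4 + (4/3)·R1: [0, -4, 13, -21]
R3 ← R3 + (12/11)·R2: [0, 0, 50/11, -98/11]
R4 ← R4 − (4/11)·R2: [0, 0, 75/11, -147/11]
R4 ← R4 − (3/2)·R3: [0, 0, 0, 0]
3 pivots among 4 columns.
Only 3 < 4 pivot columns, so the columns are linearly dependent.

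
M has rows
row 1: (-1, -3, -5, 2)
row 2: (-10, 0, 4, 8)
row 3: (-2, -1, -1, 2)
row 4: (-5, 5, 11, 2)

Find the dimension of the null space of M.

2

Row reduce to echelon form.
R2 ← R2 − (10)·R1: [0, 30, 54, -12]
R3 ← R3 − (2)·R1: [0, 5, 9, -2]
R4 ← R4 − (5)·R1: [0, 20, 36, -8]
R3 ← R3 − (1/6)·R2: [0, 0, 0, 0]
R4 ← R4 − (2/3)·R2: [0, 0, 0, 0]
2 nonzero rows, so rank(M) = 2.
M has 4 columns; by rank–nullity, nullity = 4 − 2 = 2.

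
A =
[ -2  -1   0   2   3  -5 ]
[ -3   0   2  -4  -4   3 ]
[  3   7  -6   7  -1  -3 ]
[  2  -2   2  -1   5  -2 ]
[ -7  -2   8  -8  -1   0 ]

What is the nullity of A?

Row reduce to echelon form.
R2 ← R2 − (3/2)·R1: [0, 3/2, 2, -7, -17/2, 21/2]
R3 ← R3 + (3/2)·R1: [0, 11/2, -6, 10, 7/2, -21/2]
R4 ← R4 + R1: [0, -3, 2, 1, 8, -7]
R5 ← R5 − (7/2)·R1: [0, 3/2, 8, -15, -23/2, 35/2]
R3 ← R3 − (11/3)·R2: [0, 0, -40/3, 107/3, 104/3, -49]
R4 ← R4 + (2)·R2: [0, 0, 6, -13, -9, 14]
R5 ← R5 − R2: [0, 0, 6, -8, -3, 7]
R4 ← R4 + (9/20)·R3: [0, 0, 0, 61/20, 33/5, -161/20]
R5 ← R5 + (9/20)·R3: [0, 0, 0, 161/20, 63/5, -301/20]
R5 ← R5 − (161/61)·R4: [0, 0, 0, 0, -294/61, 378/61]
5 nonzero rows, so rank(A) = 5.
A has 6 columns; by rank–nullity, nullity = 6 − 5 = 1.

1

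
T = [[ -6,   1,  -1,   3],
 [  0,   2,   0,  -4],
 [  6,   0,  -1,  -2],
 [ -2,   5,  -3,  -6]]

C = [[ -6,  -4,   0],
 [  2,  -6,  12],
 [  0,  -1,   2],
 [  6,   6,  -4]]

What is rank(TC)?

First compute TC:
[[ 56,  37,  -2],
 [-20, -36,  40],
 [-48, -35,   6],
 [-14, -55,  78]]
Now row reduce the product.
R2 ← R2 + (5/14)·R1: [0, -319/14, 275/7]
R3 ← R3 + (6/7)·R1: [0, -23/7, 30/7]
R4 ← R4 + (1/4)·R1: [0, -183/4, 155/2]
R3 ← R3 − (46/319)·R2: [0, 0, -40/29]
R4 ← R4 − (1281/638)·R2: [0, 0, -40/29]
R4 ← R4 − R3: [0, 0, 0]
3 nonzero rows, so rank(TC) = 3.

3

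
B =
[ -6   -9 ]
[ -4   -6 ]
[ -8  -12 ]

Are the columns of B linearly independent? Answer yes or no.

no

Row reduce B to echelon form.
R2 ← R2 − (2/3)·R1: [0, 0]
R3 ← R3 − (4/3)·R1: [0, 0]
1 pivot among 2 columns.
Only 1 < 2 pivot columns, so the columns are linearly dependent.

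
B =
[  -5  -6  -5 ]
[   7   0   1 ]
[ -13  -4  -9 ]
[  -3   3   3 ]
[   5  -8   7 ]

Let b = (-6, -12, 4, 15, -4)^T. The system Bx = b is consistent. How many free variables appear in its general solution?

Row reduce the augmented matrix [B | b].
R2 ← R2 + (7/5)·R1: [0, -42/5, -6, -102/5]
R3 ← R3 − (13/5)·R1: [0, 58/5, 4, 98/5]
R4 ← R4 − (3/5)·R1: [0, 33/5, 6, 93/5]
R5 ← R5 + R1: [0, -14, 2, -10]
R3 ← R3 + (29/21)·R2: [0, 0, -30/7, -60/7]
R4 ← R4 + (11/14)·R2: [0, 0, 9/7, 18/7]
R5 ← R5 − (5/3)·R2: [0, 0, 12, 24]
R4 ← R4 + (3/10)·R3: [0, 0, 0, 0]
R5 ← R5 + (14/5)·R3: [0, 0, 0, 0]
The echelon form has 3 nonzero rows, and every pivot lies in the first 3 columns, so rank(B) = rank([B|b]) = 3.
The system is consistent.
Free variables = (unknowns) − (rank) = 3 − 3 = 0.

0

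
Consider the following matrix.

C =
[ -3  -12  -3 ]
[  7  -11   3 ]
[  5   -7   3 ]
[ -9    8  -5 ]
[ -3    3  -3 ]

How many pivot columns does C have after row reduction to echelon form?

3

Row reduce to echelon form.
R2 ← R2 + (7/3)·R1: [0, -39, -4]
R3 ← R3 + (5/3)·R1: [0, -27, -2]
R4 ← R4 − (3)·R1: [0, 44, 4]
R5 ← R5 − R1: [0, 15, 0]
R3 ← R3 − (9/13)·R2: [0, 0, 10/13]
R4 ← R4 + (44/39)·R2: [0, 0, -20/39]
R5 ← R5 + (5/13)·R2: [0, 0, -20/13]
R4 ← R4 + (2/3)·R3: [0, 0, 0]
R5 ← R5 + (2)·R3: [0, 0, 0]
Echelon form has 3 nonzero rows, so rank(C) = 3.
Each nonzero row contributes one pivot column: 3 pivot columns.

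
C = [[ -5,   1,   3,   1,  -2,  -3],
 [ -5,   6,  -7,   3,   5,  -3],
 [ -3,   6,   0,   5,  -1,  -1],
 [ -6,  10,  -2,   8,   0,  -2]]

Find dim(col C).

Row reduce to echelon form.
R2 ← R2 − R1: [0, 5, -10, 2, 7, 0]
R3 ← R3 − (3/5)·R1: [0, 27/5, -9/5, 22/5, 1/5, 4/5]
R4 ← R4 − (6/5)·R1: [0, 44/5, -28/5, 34/5, 12/5, 8/5]
R3 ← R3 − (27/25)·R2: [0, 0, 9, 56/25, -184/25, 4/5]
R4 ← R4 − (44/25)·R2: [0, 0, 12, 82/25, -248/25, 8/5]
R4 ← R4 − (4/3)·R3: [0, 0, 0, 22/75, -8/75, 8/15]
Echelon form has 4 nonzero rows, so rank(C) = 4.
The column space has dimension equal to the rank: 4.

4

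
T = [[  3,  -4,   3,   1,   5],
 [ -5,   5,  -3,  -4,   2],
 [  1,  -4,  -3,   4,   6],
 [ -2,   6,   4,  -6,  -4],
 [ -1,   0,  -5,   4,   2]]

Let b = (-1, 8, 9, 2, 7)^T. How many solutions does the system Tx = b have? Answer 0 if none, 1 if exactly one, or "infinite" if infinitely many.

0

Row reduce the augmented matrix [T | b].
R2 ← R2 + (5/3)·R1: [0, -5/3, 2, -7/3, 31/3, 19/3]
R3 ← R3 − (1/3)·R1: [0, -8/3, -4, 11/3, 13/3, 28/3]
R4 ← R4 + (2/3)·R1: [0, 10/3, 6, -16/3, -2/3, 4/3]
R5 ← R5 + (1/3)·R1: [0, -4/3, -4, 13/3, 11/3, 20/3]
R3 ← R3 − (8/5)·R2: [0, 0, -36/5, 37/5, -61/5, -4/5]
R4 ← R4 + (2)·R2: [0, 0, 10, -10, 20, 14]
R5 ← R5 − (4/5)·R2: [0, 0, -28/5, 31/5, -23/5, 8/5]
R4 ← R4 + (25/18)·R3: [0, 0, 0, 5/18, 55/18, 116/9]
R5 ← R5 − (7/9)·R3: [0, 0, 0, 4/9, 44/9, 20/9]
R5 ← R5 − (8/5)·R4: [0, 0, 0, 0, 0, -92/5]
The echelon form has 5 nonzero rows; the last pivot sits in the augmented column, so rank(T) = 4 but rank([T|b]) = 5.
Since the ranks differ, the system is inconsistent.
It has no solutions.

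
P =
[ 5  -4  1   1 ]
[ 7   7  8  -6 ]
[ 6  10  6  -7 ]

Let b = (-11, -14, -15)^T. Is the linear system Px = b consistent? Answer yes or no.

Row reduce the augmented matrix [P | b].
R2 ← R2 − (7/5)·R1: [0, 63/5, 33/5, -37/5, 7/5]
R3 ← R3 − (6/5)·R1: [0, 74/5, 24/5, -41/5, -9/5]
R3 ← R3 − (74/63)·R2: [0, 0, -62/21, 31/63, -31/9]
The echelon form has 3 nonzero rows, and every pivot lies in the first 4 columns, so rank(P) = rank([P|b]) = 3.
The system is consistent.

yes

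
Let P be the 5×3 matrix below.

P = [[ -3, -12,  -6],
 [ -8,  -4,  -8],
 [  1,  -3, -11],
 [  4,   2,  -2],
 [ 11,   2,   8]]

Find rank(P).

Row reduce to echelon form.
R2 ← R2 − (8/3)·R1: [0, 28, 8]
R3 ← R3 + (1/3)·R1: [0, -7, -13]
R4 ← R4 + (4/3)·R1: [0, -14, -10]
R5 ← R5 + (11/3)·R1: [0, -42, -14]
R3 ← R3 + (1/4)·R2: [0, 0, -11]
R4 ← R4 + (1/2)·R2: [0, 0, -6]
R5 ← R5 + (3/2)·R2: [0, 0, -2]
R4 ← R4 − (6/11)·R3: [0, 0, 0]
R5 ← R5 − (2/11)·R3: [0, 0, 0]
Echelon form has 3 nonzero rows, so rank(P) = 3.

3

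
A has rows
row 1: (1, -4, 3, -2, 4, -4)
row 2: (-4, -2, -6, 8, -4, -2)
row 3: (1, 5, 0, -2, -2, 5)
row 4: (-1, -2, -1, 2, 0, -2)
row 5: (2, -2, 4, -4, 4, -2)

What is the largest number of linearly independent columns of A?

Row reduce to echelon form.
R2 ← R2 + (4)·R1: [0, -18, 6, 0, 12, -18]
R3 ← R3 − R1: [0, 9, -3, 0, -6, 9]
R4 ← R4 + R1: [0, -6, 2, 0, 4, -6]
R5 ← R5 − (2)·R1: [0, 6, -2, 0, -4, 6]
R3 ← R3 + (1/2)·R2: [0, 0, 0, 0, 0, 0]
R4 ← R4 − (1/3)·R2: [0, 0, 0, 0, 0, 0]
R5 ← R5 + (1/3)·R2: [0, 0, 0, 0, 0, 0]
Echelon form has 2 nonzero rows, so rank(A) = 2.
The rank gives the maximum number of linearly independent columns: 2.

2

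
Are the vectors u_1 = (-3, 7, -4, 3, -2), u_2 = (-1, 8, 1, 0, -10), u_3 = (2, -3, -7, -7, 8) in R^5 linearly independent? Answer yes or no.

Form the matrix with these vectors as rows and row reduce.
R2 ← R2 − (1/3)·R1: [0, 17/3, 7/3, -1, -28/3]
R3 ← R3 + (2/3)·R1: [0, 5/3, -29/3, -5, 20/3]
R3 ← R3 − (5/17)·R2: [0, 0, -176/17, -80/17, 160/17]
3 nonzero rows, so the 3 vectors span a space of dimension 3.
Since 3 = 3, the vectors are linearly independent.

yes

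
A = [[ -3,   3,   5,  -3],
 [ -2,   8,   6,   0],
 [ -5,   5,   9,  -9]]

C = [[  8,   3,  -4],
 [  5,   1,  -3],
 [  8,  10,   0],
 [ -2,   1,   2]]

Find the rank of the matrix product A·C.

First compute AC:
[[ 37,  41,  -3],
 [ 72,  62, -16],
 [ 75,  71, -13]]
Now row reduce the product.
R2 ← R2 − (72/37)·R1: [0, -658/37, -376/37]
R3 ← R3 − (75/37)·R1: [0, -448/37, -256/37]
R3 ← R3 − (32/47)·R2: [0, 0, 0]
2 nonzero rows, so rank(AC) = 2.

2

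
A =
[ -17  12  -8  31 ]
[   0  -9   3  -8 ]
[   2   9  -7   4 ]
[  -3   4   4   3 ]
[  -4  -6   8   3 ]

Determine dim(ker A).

0

Row reduce to echelon form.
R3 ← R3 + (2/17)·R1: [0, 177/17, -135/17, 130/17]
R4 ← R4 − (3/17)·R1: [0, 32/17, 92/17, -42/17]
R5 ← R5 − (4/17)·R1: [0, -150/17, 168/17, -73/17]
R3 ← R3 + (59/51)·R2: [0, 0, -76/17, -82/51]
R4 ← R4 + (32/153)·R2: [0, 0, 308/51, -634/153]
R5 ← R5 − (50/51)·R2: [0, 0, 118/17, 181/51]
R4 ← R4 + (77/57)·R3: [0, 0, 0, -120/19]
R5 ← R5 + (59/38)·R3: [0, 0, 0, 20/19]
R5 ← R5 + (1/6)·R4: [0, 0, 0, 0]
4 nonzero rows, so rank(A) = 4.
A has 4 columns; by rank–nullity, nullity = 4 − 4 = 0.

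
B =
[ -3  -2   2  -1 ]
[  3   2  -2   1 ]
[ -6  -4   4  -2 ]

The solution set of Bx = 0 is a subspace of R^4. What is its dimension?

3

Row reduce to echelon form.
R2 ← R2 + R1: [0, 0, 0, 0]
R3 ← R3 − (2)·R1: [0, 0, 0, 0]
1 nonzero row, so rank(B) = 1.
B has 4 columns; by rank–nullity, nullity = 4 − 1 = 3.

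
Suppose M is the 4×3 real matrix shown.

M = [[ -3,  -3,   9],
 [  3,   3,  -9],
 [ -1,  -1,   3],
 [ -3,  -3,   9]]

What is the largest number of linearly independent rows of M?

1

Row reduce to echelon form.
R2 ← R2 + R1: [0, 0, 0]
R3 ← R3 − (1/3)·R1: [0, 0, 0]
R4 ← R4 − R1: [0, 0, 0]
Echelon form has 1 nonzero row, so rank(M) = 1.
The rank gives the maximum number of linearly independent rows: 1.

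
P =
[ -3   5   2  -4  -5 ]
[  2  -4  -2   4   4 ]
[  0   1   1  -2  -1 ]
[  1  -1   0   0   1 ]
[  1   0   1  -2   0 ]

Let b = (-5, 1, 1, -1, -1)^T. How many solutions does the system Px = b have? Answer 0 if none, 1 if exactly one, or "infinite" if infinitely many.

Row reduce the augmented matrix [P | b].
R2 ← R2 + (2/3)·R1: [0, -2/3, -2/3, 4/3, 2/3, -7/3]
R4 ← R4 + (1/3)·R1: [0, 2/3, 2/3, -4/3, -2/3, -8/3]
R5 ← R5 + (1/3)·R1: [0, 5/3, 5/3, -10/3, -5/3, -8/3]
R3 ← R3 + (3/2)·R2: [0, 0, 0, 0, 0, -5/2]
R4 ← R4 + R2: [0, 0, 0, 0, 0, -5]
R5 ← R5 + (5/2)·R2: [0, 0, 0, 0, 0, -17/2]
R4 ← R4 − (2)·R3: [0, 0, 0, 0, 0, 0]
R5 ← R5 − (17/5)·R3: [0, 0, 0, 0, 0, 0]
The echelon form has 3 nonzero rows; the last pivot sits in the augmented column, so rank(P) = 2 but rank([P|b]) = 3.
Since the ranks differ, the system is inconsistent.
It has no solutions.

0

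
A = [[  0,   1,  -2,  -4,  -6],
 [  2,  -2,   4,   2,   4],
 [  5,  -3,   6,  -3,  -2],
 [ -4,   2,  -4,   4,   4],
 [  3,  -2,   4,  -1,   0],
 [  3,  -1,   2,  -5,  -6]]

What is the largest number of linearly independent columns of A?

Row reduce to echelon form.
Swap R1 ↔ R2
R3 ← R3 − (5/2)·R1: [0, 2, -4, -8, -12]
R4 ← R4 + (2)·R1: [0, -2, 4, 8, 12]
R5 ← R5 − (3/2)·R1: [0, 1, -2, -4, -6]
R6 ← R6 − (3/2)·R1: [0, 2, -4, -8, -12]
R3 ← R3 − (2)·R2: [0, 0, 0, 0, 0]
R4 ← R4 + (2)·R2: [0, 0, 0, 0, 0]
R5 ← R5 − R2: [0, 0, 0, 0, 0]
R6 ← R6 − (2)·R2: [0, 0, 0, 0, 0]
Echelon form has 2 nonzero rows, so rank(A) = 2.
The rank gives the maximum number of linearly independent columns: 2.

2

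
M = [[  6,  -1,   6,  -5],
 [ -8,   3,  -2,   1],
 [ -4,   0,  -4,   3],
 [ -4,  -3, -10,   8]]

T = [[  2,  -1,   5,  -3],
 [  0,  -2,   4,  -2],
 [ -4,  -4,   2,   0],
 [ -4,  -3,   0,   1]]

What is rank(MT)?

First compute MT:
[[  8, -13,  38, -21],
 [-12,   7, -32,  19],
 [ -4,  11, -28,  15],
 [  0,  26, -52,  26]]
Now row reduce the product.
R2 ← R2 + (3/2)·R1: [0, -25/2, 25, -25/2]
R3 ← R3 + (1/2)·R1: [0, 9/2, -9, 9/2]
R3 ← R3 + (9/25)·R2: [0, 0, 0, 0]
R4 ← R4 + (52/25)·R2: [0, 0, 0, 0]
2 nonzero rows, so rank(MT) = 2.

2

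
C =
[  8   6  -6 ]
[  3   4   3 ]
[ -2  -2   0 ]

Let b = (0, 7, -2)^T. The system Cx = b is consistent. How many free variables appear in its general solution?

Row reduce the augmented matrix [C | b].
R2 ← R2 − (3/8)·R1: [0, 7/4, 21/4, 7]
R3 ← R3 + (1/4)·R1: [0, -1/2, -3/2, -2]
R3 ← R3 + (2/7)·R2: [0, 0, 0, 0]
The echelon form has 2 nonzero rows, and every pivot lies in the first 3 columns, so rank(C) = rank([C|b]) = 2.
The system is consistent.
Free variables = (unknowns) − (rank) = 3 − 2 = 1.

1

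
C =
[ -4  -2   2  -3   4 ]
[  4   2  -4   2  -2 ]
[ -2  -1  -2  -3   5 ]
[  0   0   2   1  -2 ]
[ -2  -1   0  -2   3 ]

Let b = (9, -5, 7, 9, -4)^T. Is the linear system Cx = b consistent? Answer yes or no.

Row reduce the augmented matrix [C | b].
R2 ← R2 + R1: [0, 0, -2, -1, 2, 4]
R3 ← R3 − (1/2)·R1: [0, 0, -3, -3/2, 3, 5/2]
R5 ← R5 − (1/2)·R1: [0, 0, -1, -1/2, 1, -17/2]
R3 ← R3 − (3/2)·R2: [0, 0, 0, 0, 0, -7/2]
R4 ← R4 + R2: [0, 0, 0, 0, 0, 13]
R5 ← R5 − (1/2)·R2: [0, 0, 0, 0, 0, -21/2]
R4 ← R4 + (26/7)·R3: [0, 0, 0, 0, 0, 0]
R5 ← R5 − (3)·R3: [0, 0, 0, 0, 0, 0]
The echelon form has 3 nonzero rows; the last pivot sits in the augmented column, so rank(C) = 2 but rank([C|b]) = 3.
Since the ranks differ, the system is inconsistent.

no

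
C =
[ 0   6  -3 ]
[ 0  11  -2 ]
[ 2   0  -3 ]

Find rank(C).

Row reduce to echelon form.
Swap R1 ↔ R3
R3 ← R3 − (6/11)·R2: [0, 0, -21/11]
Echelon form has 3 nonzero rows, so rank(C) = 3.

3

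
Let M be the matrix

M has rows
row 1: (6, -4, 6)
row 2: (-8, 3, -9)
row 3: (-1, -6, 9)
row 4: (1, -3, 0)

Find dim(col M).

3

Row reduce to echelon form.
R2 ← R2 + (4/3)·R1: [0, -7/3, -1]
R3 ← R3 + (1/6)·R1: [0, -20/3, 10]
R4 ← R4 − (1/6)·R1: [0, -7/3, -1]
R3 ← R3 − (20/7)·R2: [0, 0, 90/7]
R4 ← R4 − R2: [0, 0, 0]
Echelon form has 3 nonzero rows, so rank(M) = 3.
The column space has dimension equal to the rank: 3.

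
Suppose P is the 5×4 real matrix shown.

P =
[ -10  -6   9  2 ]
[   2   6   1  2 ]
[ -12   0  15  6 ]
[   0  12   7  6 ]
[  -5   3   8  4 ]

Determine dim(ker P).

2

Row reduce to echelon form.
R2 ← R2 + (1/5)·R1: [0, 24/5, 14/5, 12/5]
R3 ← R3 − (6/5)·R1: [0, 36/5, 21/5, 18/5]
R5 ← R5 − (1/2)·R1: [0, 6, 7/2, 3]
R3 ← R3 − (3/2)·R2: [0, 0, 0, 0]
R4 ← R4 − (5/2)·R2: [0, 0, 0, 0]
R5 ← R5 − (5/4)·R2: [0, 0, 0, 0]
2 nonzero rows, so rank(P) = 2.
P has 4 columns; by rank–nullity, nullity = 4 − 2 = 2.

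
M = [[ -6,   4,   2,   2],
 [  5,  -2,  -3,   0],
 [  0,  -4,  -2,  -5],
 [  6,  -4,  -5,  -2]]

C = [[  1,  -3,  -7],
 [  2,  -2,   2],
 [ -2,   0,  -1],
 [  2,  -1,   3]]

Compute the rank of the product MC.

First compute MC:
[[  2,   8,  54],
 [  7, -11, -36],
 [-14,  13, -21],
 [  4,  -8, -51]]
Now row reduce the product.
R2 ← R2 − (7/2)·R1: [0, -39, -225]
R3 ← R3 + (7)·R1: [0, 69, 357]
R4 ← R4 − (2)·R1: [0, -24, -159]
R3 ← R3 + (23/13)·R2: [0, 0, -534/13]
R4 ← R4 − (8/13)·R2: [0, 0, -267/13]
R4 ← R4 − (1/2)·R3: [0, 0, 0]
3 nonzero rows, so rank(MC) = 3.

3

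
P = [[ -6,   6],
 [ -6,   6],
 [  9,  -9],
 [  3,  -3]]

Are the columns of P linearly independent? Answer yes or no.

no

Row reduce P to echelon form.
R2 ← R2 − R1: [0, 0]
R3 ← R3 + (3/2)·R1: [0, 0]
R4 ← R4 + (1/2)·R1: [0, 0]
1 pivot among 2 columns.
Only 1 < 2 pivot columns, so the columns are linearly dependent.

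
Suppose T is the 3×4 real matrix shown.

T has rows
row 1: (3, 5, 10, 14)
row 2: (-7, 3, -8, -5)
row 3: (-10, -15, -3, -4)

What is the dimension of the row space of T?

Row reduce to echelon form.
R2 ← R2 + (7/3)·R1: [0, 44/3, 46/3, 83/3]
R3 ← R3 + (10/3)·R1: [0, 5/3, 91/3, 128/3]
R3 ← R3 − (5/44)·R2: [0, 0, 629/22, 1739/44]
Echelon form has 3 nonzero rows, so rank(T) = 3.
The row space has dimension equal to the rank: 3.

3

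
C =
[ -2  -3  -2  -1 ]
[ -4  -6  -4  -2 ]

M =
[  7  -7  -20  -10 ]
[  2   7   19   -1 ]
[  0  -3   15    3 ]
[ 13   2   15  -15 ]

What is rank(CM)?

First compute CM:
[[-33,  -3, -62,  32],
 [-66,  -6, -124,  64]]
Now row reduce the product.
R2 ← R2 − (2)·R1: [0, 0, 0, 0]
1 nonzero row, so rank(CM) = 1.

1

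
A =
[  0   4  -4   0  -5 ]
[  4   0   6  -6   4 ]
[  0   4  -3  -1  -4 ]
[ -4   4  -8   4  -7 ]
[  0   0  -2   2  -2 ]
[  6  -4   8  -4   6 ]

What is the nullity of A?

2

Row reduce to echelon form.
Swap R1 ↔ R2
R4 ← R4 + R1: [0, 4, -2, -2, -3]
R6 ← R6 − (3/2)·R1: [0, -4, -1, 5, 0]
R3 ← R3 − R2: [0, 0, 1, -1, 1]
R4 ← R4 − R2: [0, 0, 2, -2, 2]
R6 ← R6 + R2: [0, 0, -5, 5, -5]
R4 ← R4 − (2)·R3: [0, 0, 0, 0, 0]
R5 ← R5 + (2)·R3: [0, 0, 0, 0, 0]
R6 ← R6 + (5)·R3: [0, 0, 0, 0, 0]
3 nonzero rows, so rank(A) = 3.
A has 5 columns; by rank–nullity, nullity = 5 − 3 = 2.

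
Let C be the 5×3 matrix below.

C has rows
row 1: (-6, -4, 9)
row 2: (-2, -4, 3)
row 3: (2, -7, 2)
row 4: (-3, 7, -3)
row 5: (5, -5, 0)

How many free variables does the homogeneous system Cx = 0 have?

Row reduce to echelon form.
R2 ← R2 − (1/3)·R1: [0, -8/3, 0]
R3 ← R3 + (1/3)·R1: [0, -25/3, 5]
R4 ← R4 − (1/2)·R1: [0, 9, -15/2]
R5 ← R5 + (5/6)·R1: [0, -25/3, 15/2]
R3 ← R3 − (25/8)·R2: [0, 0, 5]
R4 ← R4 + (27/8)·R2: [0, 0, -15/2]
R5 ← R5 − (25/8)·R2: [0, 0, 15/2]
R4 ← R4 + (3/2)·R3: [0, 0, 0]
R5 ← R5 − (3/2)·R3: [0, 0, 0]
3 nonzero rows, so rank(C) = 3.
C has 3 columns; by rank–nullity, nullity = 3 − 3 = 0.

0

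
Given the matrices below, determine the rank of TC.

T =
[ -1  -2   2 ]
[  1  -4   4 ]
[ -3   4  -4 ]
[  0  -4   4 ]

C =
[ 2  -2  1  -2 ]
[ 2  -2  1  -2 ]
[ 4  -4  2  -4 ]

1

First compute TC:
[[  2,  -2,   1,  -2],
 [ 10, -10,   5, -10],
 [-14,  14,  -7,  14],
 [  8,  -8,   4,  -8]]
Now row reduce the product.
R2 ← R2 − (5)·R1: [0, 0, 0, 0]
R3 ← R3 + (7)·R1: [0, 0, 0, 0]
R4 ← R4 − (4)·R1: [0, 0, 0, 0]
1 nonzero row, so rank(TC) = 1.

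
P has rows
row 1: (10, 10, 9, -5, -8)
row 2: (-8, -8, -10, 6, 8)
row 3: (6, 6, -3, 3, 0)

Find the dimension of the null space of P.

Row reduce to echelon form.
R2 ← R2 + (4/5)·R1: [0, 0, -14/5, 2, 8/5]
R3 ← R3 − (3/5)·R1: [0, 0, -42/5, 6, 24/5]
R3 ← R3 − (3)·R2: [0, 0, 0, 0, 0]
2 nonzero rows, so rank(P) = 2.
P has 5 columns; by rank–nullity, nullity = 5 − 2 = 3.

3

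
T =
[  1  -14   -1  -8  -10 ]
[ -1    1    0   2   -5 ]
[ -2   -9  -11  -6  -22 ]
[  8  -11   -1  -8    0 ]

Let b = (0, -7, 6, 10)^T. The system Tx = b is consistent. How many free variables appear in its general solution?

Row reduce the augmented matrix [T | b].
R2 ← R2 + R1: [0, -13, -1, -6, -15, -7]
R3 ← R3 + (2)·R1: [0, -37, -13, -22, -42, 6]
R4 ← R4 − (8)·R1: [0, 101, 7, 56, 80, 10]
R3 ← R3 − (37/13)·R2: [0, 0, -132/13, -64/13, 9/13, 337/13]
R4 ← R4 + (101/13)·R2: [0, 0, -10/13, 122/13, -475/13, -577/13]
R4 ← R4 − (5/66)·R3: [0, 0, 0, 322/33, -805/22, -3059/66]
The echelon form has 4 nonzero rows, and every pivot lies in the first 5 columns, so rank(T) = rank([T|b]) = 4.
The system is consistent.
Free variables = (unknowns) − (rank) = 5 − 4 = 1.

1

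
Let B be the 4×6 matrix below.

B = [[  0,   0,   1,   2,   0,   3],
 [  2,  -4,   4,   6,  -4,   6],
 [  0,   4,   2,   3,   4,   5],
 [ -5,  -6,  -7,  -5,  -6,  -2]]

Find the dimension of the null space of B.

3

Row reduce to echelon form.
Swap R1 ↔ R2
R4 ← R4 + (5/2)·R1: [0, -16, 3, 10, -16, 13]
Swap R2 ↔ R3
R4 ← R4 + (4)·R2: [0, 0, 11, 22, 0, 33]
R4 ← R4 − (11)·R3: [0, 0, 0, 0, 0, 0]
3 nonzero rows, so rank(B) = 3.
B has 6 columns; by rank–nullity, nullity = 6 − 3 = 3.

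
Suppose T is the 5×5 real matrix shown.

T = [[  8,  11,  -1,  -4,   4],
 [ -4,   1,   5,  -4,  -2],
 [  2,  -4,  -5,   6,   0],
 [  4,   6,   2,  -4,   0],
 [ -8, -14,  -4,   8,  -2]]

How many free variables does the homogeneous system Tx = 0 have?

0

Row reduce to echelon form.
R2 ← R2 + (1/2)·R1: [0, 13/2, 9/2, -6, 0]
R3 ← R3 − (1/4)·R1: [0, -27/4, -19/4, 7, -1]
R4 ← R4 − (1/2)·R1: [0, 1/2, 5/2, -2, -2]
R5 ← R5 + R1: [0, -3, -5, 4, 2]
R3 ← R3 + (27/26)·R2: [0, 0, -1/13, 10/13, -1]
R4 ← R4 − (1/13)·R2: [0, 0, 28/13, -20/13, -2]
R5 ← R5 + (6/13)·R2: [0, 0, -38/13, 16/13, 2]
R4 ← R4 + (28)·R3: [0, 0, 0, 20, -30]
R5 ← R5 − (38)·R3: [0, 0, 0, -28, 40]
R5 ← R5 + (7/5)·R4: [0, 0, 0, 0, -2]
5 nonzero rows, so rank(T) = 5.
T has 5 columns; by rank–nullity, nullity = 5 − 5 = 0.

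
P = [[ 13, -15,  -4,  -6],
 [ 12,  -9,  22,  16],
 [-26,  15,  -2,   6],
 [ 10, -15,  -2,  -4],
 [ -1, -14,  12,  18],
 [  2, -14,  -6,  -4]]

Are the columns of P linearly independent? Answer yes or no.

Row reduce P to echelon form.
R2 ← R2 − (12/13)·R1: [0, 63/13, 334/13, 280/13]
R3 ← R3 + (2)·R1: [0, -15, -10, -6]
R4 ← R4 − (10/13)·R1: [0, -45/13, 14/13, 8/13]
R5 ← R5 + (1/13)·R1: [0, -197/13, 152/13, 228/13]
R6 ← R6 − (2/13)·R1: [0, -152/13, -70/13, -40/13]
R3 ← R3 + (65/21)·R2: [0, 0, 1460/21, 182/3]
R4 ← R4 + (5/7)·R2: [0, 0, 136/7, 16]
R5 ← R5 + (197/63)·R2: [0, 0, 5798/63, 764/9]
R6 ← R6 + (152/63)·R2: [0, 0, 3566/63, 440/9]
R4 ← R4 − (102/365)·R3: [0, 0, 0, -348/365]
R5 ← R5 − (2899/2190)·R3: [0, 0, 0, 5017/1095]
R6 ← R6 − (1783/2190)·R3: [0, 0, 0, -551/1095]
R5 ← R5 + (173/36)·R4: [0, 0, 0, 0]
R6 ← R6 − (19/36)·R4: [0, 0, 0, 0]
4 pivots among 4 columns.
Every column is a pivot column, so the columns are linearly independent.

yes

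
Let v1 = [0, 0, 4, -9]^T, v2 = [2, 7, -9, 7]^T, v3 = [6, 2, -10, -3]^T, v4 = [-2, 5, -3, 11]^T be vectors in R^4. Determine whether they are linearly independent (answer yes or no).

Form the matrix with these vectors as rows and row reduce.
Swap R1 ↔ R2
R3 ← R3 − (3)·R1: [0, -19, 17, -24]
R4 ← R4 + R1: [0, 12, -12, 18]
Swap R2 ↔ R3
R4 ← R4 + (12/19)·R2: [0, 0, -24/19, 54/19]
R4 ← R4 + (6/19)·R3: [0, 0, 0, 0]
3 nonzero rows, so the 4 vectors span a space of dimension 3.
Since 3 < 4, the vectors are linearly dependent.

no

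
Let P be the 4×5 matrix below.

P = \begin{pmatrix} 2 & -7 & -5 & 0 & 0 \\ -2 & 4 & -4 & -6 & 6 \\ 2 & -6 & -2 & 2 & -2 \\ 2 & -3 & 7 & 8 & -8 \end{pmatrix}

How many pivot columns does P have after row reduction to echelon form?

Row reduce to echelon form.
R2 ← R2 + R1: [0, -3, -9, -6, 6]
R3 ← R3 − R1: [0, 1, 3, 2, -2]
R4 ← R4 − R1: [0, 4, 12, 8, -8]
R3 ← R3 + (1/3)·R2: [0, 0, 0, 0, 0]
R4 ← R4 + (4/3)·R2: [0, 0, 0, 0, 0]
Echelon form has 2 nonzero rows, so rank(P) = 2.
Each nonzero row contributes one pivot column: 2 pivot columns.

2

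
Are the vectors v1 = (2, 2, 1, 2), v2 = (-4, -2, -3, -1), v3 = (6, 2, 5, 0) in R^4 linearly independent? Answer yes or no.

Form the matrix with these vectors as rows and row reduce.
R2 ← R2 + (2)·R1: [0, 2, -1, 3]
R3 ← R3 − (3)·R1: [0, -4, 2, -6]
R3 ← R3 + (2)·R2: [0, 0, 0, 0]
2 nonzero rows, so the 3 vectors span a space of dimension 2.
Since 2 < 3, the vectors are linearly dependent.

no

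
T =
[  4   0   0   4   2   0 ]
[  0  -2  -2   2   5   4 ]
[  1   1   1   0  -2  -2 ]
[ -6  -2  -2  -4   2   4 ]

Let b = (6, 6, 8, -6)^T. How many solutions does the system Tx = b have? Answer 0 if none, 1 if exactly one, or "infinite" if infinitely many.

0

Row reduce the augmented matrix [T | b].
R3 ← R3 − (1/4)·R1: [0, 1, 1, -1, -5/2, -2, 13/2]
R4 ← R4 + (3/2)·R1: [0, -2, -2, 2, 5, 4, 3]
R3 ← R3 + (1/2)·R2: [0, 0, 0, 0, 0, 0, 19/2]
R4 ← R4 − R2: [0, 0, 0, 0, 0, 0, -3]
R4 ← R4 + (6/19)·R3: [0, 0, 0, 0, 0, 0, 0]
The echelon form has 3 nonzero rows; the last pivot sits in the augmented column, so rank(T) = 2 but rank([T|b]) = 3.
Since the ranks differ, the system is inconsistent.
It has no solutions.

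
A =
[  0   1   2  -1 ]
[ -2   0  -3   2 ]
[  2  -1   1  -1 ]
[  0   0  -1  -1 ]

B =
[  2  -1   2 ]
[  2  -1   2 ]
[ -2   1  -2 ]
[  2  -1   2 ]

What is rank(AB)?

1

First compute AB:
[[ -4,   2,  -4],
 [  6,  -3,   6],
 [ -2,   1,  -2],
 [  0,   0,   0]]
Now row reduce the product.
R2 ← R2 + (3/2)·R1: [0, 0, 0]
R3 ← R3 − (1/2)·R1: [0, 0, 0]
1 nonzero row, so rank(AB) = 1.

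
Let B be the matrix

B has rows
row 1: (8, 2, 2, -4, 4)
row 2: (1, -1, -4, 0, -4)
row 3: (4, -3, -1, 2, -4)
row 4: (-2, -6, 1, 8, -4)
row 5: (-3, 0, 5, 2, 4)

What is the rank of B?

Row reduce to echelon form.
R2 ← R2 − (1/8)·R1: [0, -5/4, -17/4, 1/2, -9/2]
R3 ← R3 − (1/2)·R1: [0, -4, -2, 4, -6]
R4 ← R4 + (1/4)·R1: [0, -11/2, 3/2, 7, -3]
R5 ← R5 + (3/8)·R1: [0, 3/4, 23/4, 1/2, 11/2]
R3 ← R3 − (16/5)·R2: [0, 0, 58/5, 12/5, 42/5]
R4 ← R4 − (22/5)·R2: [0, 0, 101/5, 24/5, 84/5]
R5 ← R5 + (3/5)·R2: [0, 0, 16/5, 4/5, 14/5]
R4 ← R4 − (101/58)·R3: [0, 0, 0, 18/29, 63/29]
R5 ← R5 − (8/29)·R3: [0, 0, 0, 4/29, 14/29]
R5 ← R5 − (2/9)·R4: [0, 0, 0, 0, 0]
Echelon form has 4 nonzero rows, so rank(B) = 4.

4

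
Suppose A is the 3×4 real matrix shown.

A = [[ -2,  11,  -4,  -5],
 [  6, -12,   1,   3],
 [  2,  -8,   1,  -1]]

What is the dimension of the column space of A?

3

Row reduce to echelon form.
R2 ← R2 + (3)·R1: [0, 21, -11, -12]
R3 ← R3 + R1: [0, 3, -3, -6]
R3 ← R3 − (1/7)·R2: [0, 0, -10/7, -30/7]
Echelon form has 3 nonzero rows, so rank(A) = 3.
The column space has dimension equal to the rank: 3.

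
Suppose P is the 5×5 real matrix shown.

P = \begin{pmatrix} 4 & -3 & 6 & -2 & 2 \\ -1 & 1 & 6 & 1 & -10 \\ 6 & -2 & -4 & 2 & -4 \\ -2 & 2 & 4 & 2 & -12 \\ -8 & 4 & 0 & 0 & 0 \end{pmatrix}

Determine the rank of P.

Row reduce to echelon form.
R2 ← R2 + (1/4)·R1: [0, 1/4, 15/2, 1/2, -19/2]
R3 ← R3 − (3/2)·R1: [0, 5/2, -13, 5, -7]
R4 ← R4 + (1/2)·R1: [0, 1/2, 7, 1, -11]
R5 ← R5 + (2)·R1: [0, -2, 12, -4, 4]
R3 ← R3 − (10)·R2: [0, 0, -88, 0, 88]
R4 ← R4 − (2)·R2: [0, 0, -8, 0, 8]
R5 ← R5 + (8)·R2: [0, 0, 72, 0, -72]
R4 ← R4 − (1/11)·R3: [0, 0, 0, 0, 0]
R5 ← R5 + (9/11)·R3: [0, 0, 0, 0, 0]
Echelon form has 3 nonzero rows, so rank(P) = 3.

3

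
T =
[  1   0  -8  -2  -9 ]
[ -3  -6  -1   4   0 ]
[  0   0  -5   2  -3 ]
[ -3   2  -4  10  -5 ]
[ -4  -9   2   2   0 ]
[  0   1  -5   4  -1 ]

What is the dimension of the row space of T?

4

Row reduce to echelon form.
R2 ← R2 + (3)·R1: [0, -6, -25, -2, -27]
R4 ← R4 + (3)·R1: [0, 2, -28, 4, -32]
R5 ← R5 + (4)·R1: [0, -9, -30, -6, -36]
R4 ← R4 + (1/3)·R2: [0, 0, -109/3, 10/3, -41]
R5 ← R5 − (3/2)·R2: [0, 0, 15/2, -3, 9/2]
R6 ← R6 + (1/6)·R2: [0, 0, -55/6, 11/3, -11/2]
R4 ← R4 − (109/15)·R3: [0, 0, 0, -56/5, -96/5]
R5 ← R5 + (3/2)·R3: [0, 0, 0, 0, 0]
R6 ← R6 − (11/6)·R3: [0, 0, 0, 0, 0]
Echelon form has 4 nonzero rows, so rank(T) = 4.
The row space has dimension equal to the rank: 4.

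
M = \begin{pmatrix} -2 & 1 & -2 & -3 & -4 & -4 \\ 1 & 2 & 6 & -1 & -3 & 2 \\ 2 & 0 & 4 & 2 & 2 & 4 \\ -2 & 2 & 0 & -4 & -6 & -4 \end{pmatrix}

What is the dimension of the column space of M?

Row reduce to echelon form.
R2 ← R2 + (1/2)·R1: [0, 5/2, 5, -5/2, -5, 0]
R3 ← R3 + R1: [0, 1, 2, -1, -2, 0]
R4 ← R4 − R1: [0, 1, 2, -1, -2, 0]
R3 ← R3 − (2/5)·R2: [0, 0, 0, 0, 0, 0]
R4 ← R4 − (2/5)·R2: [0, 0, 0, 0, 0, 0]
Echelon form has 2 nonzero rows, so rank(M) = 2.
The column space has dimension equal to the rank: 2.

2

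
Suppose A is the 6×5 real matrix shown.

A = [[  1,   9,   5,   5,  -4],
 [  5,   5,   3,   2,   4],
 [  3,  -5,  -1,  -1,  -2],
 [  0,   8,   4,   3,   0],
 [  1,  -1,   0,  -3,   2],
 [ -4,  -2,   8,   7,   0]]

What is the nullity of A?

0

Row reduce to echelon form.
R2 ← R2 − (5)·R1: [0, -40, -22, -23, 24]
R3 ← R3 − (3)·R1: [0, -32, -16, -16, 10]
R5 ← R5 − R1: [0, -10, -5, -8, 6]
R6 ← R6 + (4)·R1: [0, 34, 28, 27, -16]
R3 ← R3 − (4/5)·R2: [0, 0, 8/5, 12/5, -46/5]
R4 ← R4 + (1/5)·R2: [0, 0, -2/5, -8/5, 24/5]
R5 ← R5 − (1/4)·R2: [0, 0, 1/2, -9/4, 0]
R6 ← R6 + (17/20)·R2: [0, 0, 93/10, 149/20, 22/5]
R4 ← R4 + (1/4)·R3: [0, 0, 0, -1, 5/2]
R5 ← R5 − (5/16)·R3: [0, 0, 0, -3, 23/8]
R6 ← R6 − (93/16)·R3: [0, 0, 0, -13/2, 463/8]
R5 ← R5 − (3)·R4: [0, 0, 0, 0, -37/8]
R6 ← R6 − (13/2)·R4: [0, 0, 0, 0, 333/8]
R6 ← R6 + (9)·R5: [0, 0, 0, 0, 0]
5 nonzero rows, so rank(A) = 5.
A has 5 columns; by rank–nullity, nullity = 5 − 5 = 0.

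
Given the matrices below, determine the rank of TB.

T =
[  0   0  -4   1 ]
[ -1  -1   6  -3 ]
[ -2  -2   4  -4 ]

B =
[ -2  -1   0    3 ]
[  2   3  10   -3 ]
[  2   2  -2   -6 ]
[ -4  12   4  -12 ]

First compute TB:
[[-12,   4,  12,  12],
 [ 24, -26, -34,   0],
 [ 24, -44, -44,  24]]
Now row reduce the product.
R2 ← R2 + (2)·R1: [0, -18, -10, 24]
R3 ← R3 + (2)·R1: [0, -36, -20, 48]
R3 ← R3 − (2)·R2: [0, 0, 0, 0]
2 nonzero rows, so rank(TB) = 2.

2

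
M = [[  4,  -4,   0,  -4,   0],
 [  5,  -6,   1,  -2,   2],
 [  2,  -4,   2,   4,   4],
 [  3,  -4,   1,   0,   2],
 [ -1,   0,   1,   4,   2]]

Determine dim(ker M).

Row reduce to echelon form.
R2 ← R2 − (5/4)·R1: [0, -1, 1, 3, 2]
R3 ← R3 − (1/2)·R1: [0, -2, 2, 6, 4]
R4 ← R4 − (3/4)·R1: [0, -1, 1, 3, 2]
R5 ← R5 + (1/4)·R1: [0, -1, 1, 3, 2]
R3 ← R3 − (2)·R2: [0, 0, 0, 0, 0]
R4 ← R4 − R2: [0, 0, 0, 0, 0]
R5 ← R5 − R2: [0, 0, 0, 0, 0]
2 nonzero rows, so rank(M) = 2.
M has 5 columns; by rank–nullity, nullity = 5 − 2 = 3.

3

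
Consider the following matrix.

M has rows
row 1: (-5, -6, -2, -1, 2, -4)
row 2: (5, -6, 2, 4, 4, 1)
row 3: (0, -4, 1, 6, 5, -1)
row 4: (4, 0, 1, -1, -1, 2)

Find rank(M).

3

Row reduce to echelon form.
R2 ← R2 + R1: [0, -12, 0, 3, 6, -3]
R4 ← R4 + (4/5)·R1: [0, -24/5, -3/5, -9/5, 3/5, -6/5]
R3 ← R3 − (1/3)·R2: [0, 0, 1, 5, 3, 0]
R4 ← R4 − (2/5)·R2: [0, 0, -3/5, -3, -9/5, 0]
R4 ← R4 + (3/5)·R3: [0, 0, 0, 0, 0, 0]
Echelon form has 3 nonzero rows, so rank(M) = 3.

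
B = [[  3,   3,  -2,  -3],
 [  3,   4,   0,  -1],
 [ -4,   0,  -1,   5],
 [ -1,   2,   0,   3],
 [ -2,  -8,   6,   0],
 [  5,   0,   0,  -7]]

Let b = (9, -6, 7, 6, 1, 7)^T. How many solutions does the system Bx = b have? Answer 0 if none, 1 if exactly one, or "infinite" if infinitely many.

0

Row reduce the augmented matrix [B | b].
R2 ← R2 − R1: [0, 1, 2, 2, -15]
R3 ← R3 + (4/3)·R1: [0, 4, -11/3, 1, 19]
R4 ← R4 + (1/3)·R1: [0, 3, -2/3, 2, 9]
R5 ← R5 + (2/3)·R1: [0, -6, 14/3, -2, 7]
R6 ← R6 − (5/3)·R1: [0, -5, 10/3, -2, -8]
R3 ← R3 − (4)·R2: [0, 0, -35/3, -7, 79]
R4 ← R4 − (3)·R2: [0, 0, -20/3, -4, 54]
R5 ← R5 + (6)·R2: [0, 0, 50/3, 10, -83]
R6 ← R6 + (5)·R2: [0, 0, 40/3, 8, -83]
R4 ← R4 − (4/7)·R3: [0, 0, 0, 0, 62/7]
R5 ← R5 + (10/7)·R3: [0, 0, 0, 0, 209/7]
R6 ← R6 + (8/7)·R3: [0, 0, 0, 0, 51/7]
R5 ← R5 − (209/62)·R4: [0, 0, 0, 0, 0]
R6 ← R6 − (51/62)·R4: [0, 0, 0, 0, 0]
The echelon form has 4 nonzero rows; the last pivot sits in the augmented column, so rank(B) = 3 but rank([B|b]) = 4.
Since the ranks differ, the system is inconsistent.
It has no solutions.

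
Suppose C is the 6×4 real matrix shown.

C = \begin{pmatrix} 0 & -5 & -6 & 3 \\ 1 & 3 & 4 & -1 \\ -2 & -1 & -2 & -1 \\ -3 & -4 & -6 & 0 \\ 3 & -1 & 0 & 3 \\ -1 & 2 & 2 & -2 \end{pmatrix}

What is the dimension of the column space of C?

Row reduce to echelon form.
Swap R1 ↔ R2
R3 ← R3 + (2)·R1: [0, 5, 6, -3]
R4 ← R4 + (3)·R1: [0, 5, 6, -3]
R5 ← R5 − (3)·R1: [0, -10, -12, 6]
R6 ← R6 + R1: [0, 5, 6, -3]
R3 ← R3 + R2: [0, 0, 0, 0]
R4 ← R4 + R2: [0, 0, 0, 0]
R5 ← R5 − (2)·R2: [0, 0, 0, 0]
R6 ← R6 + R2: [0, 0, 0, 0]
Echelon form has 2 nonzero rows, so rank(C) = 2.
The column space has dimension equal to the rank: 2.

2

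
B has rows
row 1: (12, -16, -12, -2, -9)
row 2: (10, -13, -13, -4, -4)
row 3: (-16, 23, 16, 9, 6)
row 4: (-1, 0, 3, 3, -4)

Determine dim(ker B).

Row reduce to echelon form.
R2 ← R2 − (5/6)·R1: [0, 1/3, -3, -7/3, 7/2]
R3 ← R3 + (4/3)·R1: [0, 5/3, 0, 19/3, -6]
R4 ← R4 + (1/12)·R1: [0, -4/3, 2, 17/6, -19/4]
R3 ← R3 − (5)·R2: [0, 0, 15, 18, -47/2]
R4 ← R4 + (4)·R2: [0, 0, -10, -13/2, 37/4]
R4 ← R4 + (2/3)·R3: [0, 0, 0, 11/2, -77/12]
4 nonzero rows, so rank(B) = 4.
B has 5 columns; by rank–nullity, nullity = 5 − 4 = 1.

1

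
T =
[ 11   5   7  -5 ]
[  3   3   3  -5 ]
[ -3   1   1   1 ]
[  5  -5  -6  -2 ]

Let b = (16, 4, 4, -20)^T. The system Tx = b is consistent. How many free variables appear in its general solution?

Row reduce the augmented matrix [T | b].
R2 ← R2 − (3/11)·R1: [0, 18/11, 12/11, -40/11, -4/11]
R3 ← R3 + (3/11)·R1: [0, 26/11, 32/11, -4/11, 92/11]
R4 ← R4 − (5/11)·R1: [0, -80/11, -101/11, 3/11, -300/11]
R3 ← R3 − (13/9)·R2: [0, 0, 4/3, 44/9, 80/9]
R4 ← R4 + (40/9)·R2: [0, 0, -13/3, -143/9, -260/9]
R4 ← R4 + (13/4)·R3: [0, 0, 0, 0, 0]
The echelon form has 3 nonzero rows, and every pivot lies in the first 4 columns, so rank(T) = rank([T|b]) = 3.
The system is consistent.
Free variables = (unknowns) − (rank) = 4 − 3 = 1.

1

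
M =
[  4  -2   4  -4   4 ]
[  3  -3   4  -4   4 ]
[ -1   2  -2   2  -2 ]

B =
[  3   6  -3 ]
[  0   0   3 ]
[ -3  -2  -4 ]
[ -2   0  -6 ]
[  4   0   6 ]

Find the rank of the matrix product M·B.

First compute MB:
[[ 24,  16,  14],
 [ 21,  10,  14],
 [ -9,  -2,  -7]]
Now row reduce the product.
R2 ← R2 − (7/8)·R1: [0, -4, 7/4]
R3 ← R3 + (3/8)·R1: [0, 4, -7/4]
R3 ← R3 + R2: [0, 0, 0]
2 nonzero rows, so rank(MB) = 2.

2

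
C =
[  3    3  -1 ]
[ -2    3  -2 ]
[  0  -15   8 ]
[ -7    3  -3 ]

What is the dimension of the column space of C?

Row reduce to echelon form.
R2 ← R2 + (2/3)·R1: [0, 5, -8/3]
R4 ← R4 + (7/3)·R1: [0, 10, -16/3]
R3 ← R3 + (3)·R2: [0, 0, 0]
R4 ← R4 − (2)·R2: [0, 0, 0]
Echelon form has 2 nonzero rows, so rank(C) = 2.
The column space has dimension equal to the rank: 2.

2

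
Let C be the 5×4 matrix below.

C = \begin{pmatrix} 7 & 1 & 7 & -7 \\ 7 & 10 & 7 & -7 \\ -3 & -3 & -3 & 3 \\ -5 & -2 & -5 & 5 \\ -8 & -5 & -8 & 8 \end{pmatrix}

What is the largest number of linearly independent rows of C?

2

Row reduce to echelon form.
R2 ← R2 − R1: [0, 9, 0, 0]
R3 ← R3 + (3/7)·R1: [0, -18/7, 0, 0]
R4 ← R4 + (5/7)·R1: [0, -9/7, 0, 0]
R5 ← R5 + (8/7)·R1: [0, -27/7, 0, 0]
R3 ← R3 + (2/7)·R2: [0, 0, 0, 0]
R4 ← R4 + (1/7)·R2: [0, 0, 0, 0]
R5 ← R5 + (3/7)·R2: [0, 0, 0, 0]
Echelon form has 2 nonzero rows, so rank(C) = 2.
The rank gives the maximum number of linearly independent rows: 2.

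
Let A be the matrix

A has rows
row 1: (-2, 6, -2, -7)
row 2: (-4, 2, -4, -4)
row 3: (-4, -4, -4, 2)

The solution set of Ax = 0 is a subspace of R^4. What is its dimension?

Row reduce to echelon form.
R2 ← R2 − (2)·R1: [0, -10, 0, 10]
R3 ← R3 − (2)·R1: [0, -16, 0, 16]
R3 ← R3 − (8/5)·R2: [0, 0, 0, 0]
2 nonzero rows, so rank(A) = 2.
A has 4 columns; by rank–nullity, nullity = 4 − 2 = 2.

2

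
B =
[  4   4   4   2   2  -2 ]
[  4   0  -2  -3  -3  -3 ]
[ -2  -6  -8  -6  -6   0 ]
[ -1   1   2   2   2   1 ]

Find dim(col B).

2

Row reduce to echelon form.
R2 ← R2 − R1: [0, -4, -6, -5, -5, -1]
R3 ← R3 + (1/2)·R1: [0, -4, -6, -5, -5, -1]
R4 ← R4 + (1/4)·R1: [0, 2, 3, 5/2, 5/2, 1/2]
R3 ← R3 − R2: [0, 0, 0, 0, 0, 0]
R4 ← R4 + (1/2)·R2: [0, 0, 0, 0, 0, 0]
Echelon form has 2 nonzero rows, so rank(B) = 2.
The column space has dimension equal to the rank: 2.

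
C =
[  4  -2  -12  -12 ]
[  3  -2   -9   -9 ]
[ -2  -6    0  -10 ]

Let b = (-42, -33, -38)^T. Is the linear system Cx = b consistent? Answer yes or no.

Row reduce the augmented matrix [C | b].
R2 ← R2 − (3/4)·R1: [0, -1/2, 0, 0, -3/2]
R3 ← R3 + (1/2)·R1: [0, -7, -6, -16, -59]
R3 ← R3 − (14)·R2: [0, 0, -6, -16, -38]
The echelon form has 3 nonzero rows, and every pivot lies in the first 4 columns, so rank(C) = rank([C|b]) = 3.
The system is consistent.

yes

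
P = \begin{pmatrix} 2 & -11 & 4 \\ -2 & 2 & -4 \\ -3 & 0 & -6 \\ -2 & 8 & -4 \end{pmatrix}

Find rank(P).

Row reduce to echelon form.
R2 ← R2 + R1: [0, -9, 0]
R3 ← R3 + (3/2)·R1: [0, -33/2, 0]
R4 ← R4 + R1: [0, -3, 0]
R3 ← R3 − (11/6)·R2: [0, 0, 0]
R4 ← R4 − (1/3)·R2: [0, 0, 0]
Echelon form has 2 nonzero rows, so rank(P) = 2.

2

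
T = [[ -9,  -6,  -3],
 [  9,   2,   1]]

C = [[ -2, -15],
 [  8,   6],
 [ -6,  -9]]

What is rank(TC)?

2

First compute TC:
[[-12, 126],
 [ -8, -132]]
Now row reduce the product.
R2 ← R2 − (2/3)·R1: [0, -216]
2 nonzero rows, so rank(TC) = 2.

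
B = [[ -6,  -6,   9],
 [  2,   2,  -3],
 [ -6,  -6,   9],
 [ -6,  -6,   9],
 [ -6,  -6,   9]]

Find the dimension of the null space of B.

Row reduce to echelon form.
R2 ← R2 + (1/3)·R1: [0, 0, 0]
R3 ← R3 − R1: [0, 0, 0]
R4 ← R4 − R1: [0, 0, 0]
R5 ← R5 − R1: [0, 0, 0]
1 nonzero row, so rank(B) = 1.
B has 3 columns; by rank–nullity, nullity = 3 − 1 = 2.

2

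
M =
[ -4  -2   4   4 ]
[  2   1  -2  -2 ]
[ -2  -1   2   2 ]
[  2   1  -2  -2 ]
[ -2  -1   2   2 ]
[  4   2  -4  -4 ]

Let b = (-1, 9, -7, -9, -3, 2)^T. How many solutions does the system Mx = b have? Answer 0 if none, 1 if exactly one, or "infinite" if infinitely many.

Row reduce the augmented matrix [M | b].
R2 ← R2 + (1/2)·R1: [0, 0, 0, 0, 17/2]
R3 ← R3 − (1/2)·R1: [0, 0, 0, 0, -13/2]
R4 ← R4 + (1/2)·R1: [0, 0, 0, 0, -19/2]
R5 ← R5 − (1/2)·R1: [0, 0, 0, 0, -5/2]
R6 ← R6 + R1: [0, 0, 0, 0, 1]
R3 ← R3 + (13/17)·R2: [0, 0, 0, 0, 0]
R4 ← R4 + (19/17)·R2: [0, 0, 0, 0, 0]
R5 ← R5 + (5/17)·R2: [0, 0, 0, 0, 0]
R6 ← R6 − (2/17)·R2: [0, 0, 0, 0, 0]
The echelon form has 2 nonzero rows; the last pivot sits in the augmented column, so rank(M) = 1 but rank([M|b]) = 2.
Since the ranks differ, the system is inconsistent.
It has no solutions.

0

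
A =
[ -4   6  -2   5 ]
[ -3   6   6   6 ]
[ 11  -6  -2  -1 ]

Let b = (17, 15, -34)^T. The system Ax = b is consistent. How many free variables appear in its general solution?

Row reduce the augmented matrix [A | b].
R2 ← R2 − (3/4)·R1: [0, 3/2, 15/2, 9/4, 9/4]
R3 ← R3 + (11/4)·R1: [0, 21/2, -15/2, 51/4, 51/4]
R3 ← R3 − (7)·R2: [0, 0, -60, -3, -3]
The echelon form has 3 nonzero rows, and every pivot lies in the first 4 columns, so rank(A) = rank([A|b]) = 3.
The system is consistent.
Free variables = (unknowns) − (rank) = 4 − 3 = 1.

1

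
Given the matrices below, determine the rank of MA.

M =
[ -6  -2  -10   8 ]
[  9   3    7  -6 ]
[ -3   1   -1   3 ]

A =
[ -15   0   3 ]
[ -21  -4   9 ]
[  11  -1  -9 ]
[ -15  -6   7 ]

3

First compute MA:
[[-98, -30, 110],
 [-31,  17, -51],
 [-32, -21,  30]]
Now row reduce the product.
R2 ← R2 − (31/98)·R1: [0, 1298/49, -4204/49]
R3 ← R3 − (16/49)·R1: [0, -549/49, -290/49]
R3 ← R3 + (549/1298)·R2: [0, 0, -27392/649]
3 nonzero rows, so rank(MA) = 3.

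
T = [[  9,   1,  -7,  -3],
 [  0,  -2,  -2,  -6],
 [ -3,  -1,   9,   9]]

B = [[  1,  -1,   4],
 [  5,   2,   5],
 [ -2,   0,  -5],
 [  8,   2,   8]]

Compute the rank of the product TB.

3

First compute TB:
[[  4, -13,  52],
 [-54, -16, -48],
 [ 46,  19,  10]]
Now row reduce the product.
R2 ← R2 + (27/2)·R1: [0, -383/2, 654]
R3 ← R3 − (23/2)·R1: [0, 337/2, -588]
R3 ← R3 + (337/383)·R2: [0, 0, -4806/383]
3 nonzero rows, so rank(TB) = 3.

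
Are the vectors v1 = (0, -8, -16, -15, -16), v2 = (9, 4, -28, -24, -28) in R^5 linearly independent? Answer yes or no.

yes

Form the matrix with these vectors as rows and row reduce.
Swap R1 ↔ R2
2 nonzero rows, so the 2 vectors span a space of dimension 2.
Since 2 = 2, the vectors are linearly independent.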